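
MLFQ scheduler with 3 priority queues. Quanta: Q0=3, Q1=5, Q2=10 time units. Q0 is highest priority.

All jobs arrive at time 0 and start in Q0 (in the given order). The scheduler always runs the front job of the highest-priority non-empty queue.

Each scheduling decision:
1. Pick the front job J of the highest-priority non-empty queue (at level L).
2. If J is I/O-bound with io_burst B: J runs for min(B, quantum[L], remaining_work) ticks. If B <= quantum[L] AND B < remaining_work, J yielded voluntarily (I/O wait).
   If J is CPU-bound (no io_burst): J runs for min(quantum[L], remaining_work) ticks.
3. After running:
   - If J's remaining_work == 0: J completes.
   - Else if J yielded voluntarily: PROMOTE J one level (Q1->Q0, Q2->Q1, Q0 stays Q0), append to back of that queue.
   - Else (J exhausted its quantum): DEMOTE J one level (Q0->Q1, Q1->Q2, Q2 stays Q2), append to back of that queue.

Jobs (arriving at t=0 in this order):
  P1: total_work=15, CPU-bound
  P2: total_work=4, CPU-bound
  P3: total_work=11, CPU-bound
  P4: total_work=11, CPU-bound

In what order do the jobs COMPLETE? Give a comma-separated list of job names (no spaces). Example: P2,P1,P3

t=0-3: P1@Q0 runs 3, rem=12, quantum used, demote→Q1. Q0=[P2,P3,P4] Q1=[P1] Q2=[]
t=3-6: P2@Q0 runs 3, rem=1, quantum used, demote→Q1. Q0=[P3,P4] Q1=[P1,P2] Q2=[]
t=6-9: P3@Q0 runs 3, rem=8, quantum used, demote→Q1. Q0=[P4] Q1=[P1,P2,P3] Q2=[]
t=9-12: P4@Q0 runs 3, rem=8, quantum used, demote→Q1. Q0=[] Q1=[P1,P2,P3,P4] Q2=[]
t=12-17: P1@Q1 runs 5, rem=7, quantum used, demote→Q2. Q0=[] Q1=[P2,P3,P4] Q2=[P1]
t=17-18: P2@Q1 runs 1, rem=0, completes. Q0=[] Q1=[P3,P4] Q2=[P1]
t=18-23: P3@Q1 runs 5, rem=3, quantum used, demote→Q2. Q0=[] Q1=[P4] Q2=[P1,P3]
t=23-28: P4@Q1 runs 5, rem=3, quantum used, demote→Q2. Q0=[] Q1=[] Q2=[P1,P3,P4]
t=28-35: P1@Q2 runs 7, rem=0, completes. Q0=[] Q1=[] Q2=[P3,P4]
t=35-38: P3@Q2 runs 3, rem=0, completes. Q0=[] Q1=[] Q2=[P4]
t=38-41: P4@Q2 runs 3, rem=0, completes. Q0=[] Q1=[] Q2=[]

Answer: P2,P1,P3,P4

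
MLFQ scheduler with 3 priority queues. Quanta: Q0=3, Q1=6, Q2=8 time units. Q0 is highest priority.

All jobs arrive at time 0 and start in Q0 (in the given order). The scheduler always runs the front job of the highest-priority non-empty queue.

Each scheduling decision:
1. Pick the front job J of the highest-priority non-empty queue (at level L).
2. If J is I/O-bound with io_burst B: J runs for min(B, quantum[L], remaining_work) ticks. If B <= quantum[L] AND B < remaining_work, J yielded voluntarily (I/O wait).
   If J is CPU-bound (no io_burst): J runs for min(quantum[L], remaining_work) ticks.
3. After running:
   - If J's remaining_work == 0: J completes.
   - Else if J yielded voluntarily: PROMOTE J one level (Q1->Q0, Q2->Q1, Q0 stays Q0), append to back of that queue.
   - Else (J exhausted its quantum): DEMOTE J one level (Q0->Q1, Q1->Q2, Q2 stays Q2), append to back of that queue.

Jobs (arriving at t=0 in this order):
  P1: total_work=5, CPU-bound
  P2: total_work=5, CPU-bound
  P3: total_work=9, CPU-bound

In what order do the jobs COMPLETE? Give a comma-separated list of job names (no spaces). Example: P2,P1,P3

Answer: P1,P2,P3

Derivation:
t=0-3: P1@Q0 runs 3, rem=2, quantum used, demote→Q1. Q0=[P2,P3] Q1=[P1] Q2=[]
t=3-6: P2@Q0 runs 3, rem=2, quantum used, demote→Q1. Q0=[P3] Q1=[P1,P2] Q2=[]
t=6-9: P3@Q0 runs 3, rem=6, quantum used, demote→Q1. Q0=[] Q1=[P1,P2,P3] Q2=[]
t=9-11: P1@Q1 runs 2, rem=0, completes. Q0=[] Q1=[P2,P3] Q2=[]
t=11-13: P2@Q1 runs 2, rem=0, completes. Q0=[] Q1=[P3] Q2=[]
t=13-19: P3@Q1 runs 6, rem=0, completes. Q0=[] Q1=[] Q2=[]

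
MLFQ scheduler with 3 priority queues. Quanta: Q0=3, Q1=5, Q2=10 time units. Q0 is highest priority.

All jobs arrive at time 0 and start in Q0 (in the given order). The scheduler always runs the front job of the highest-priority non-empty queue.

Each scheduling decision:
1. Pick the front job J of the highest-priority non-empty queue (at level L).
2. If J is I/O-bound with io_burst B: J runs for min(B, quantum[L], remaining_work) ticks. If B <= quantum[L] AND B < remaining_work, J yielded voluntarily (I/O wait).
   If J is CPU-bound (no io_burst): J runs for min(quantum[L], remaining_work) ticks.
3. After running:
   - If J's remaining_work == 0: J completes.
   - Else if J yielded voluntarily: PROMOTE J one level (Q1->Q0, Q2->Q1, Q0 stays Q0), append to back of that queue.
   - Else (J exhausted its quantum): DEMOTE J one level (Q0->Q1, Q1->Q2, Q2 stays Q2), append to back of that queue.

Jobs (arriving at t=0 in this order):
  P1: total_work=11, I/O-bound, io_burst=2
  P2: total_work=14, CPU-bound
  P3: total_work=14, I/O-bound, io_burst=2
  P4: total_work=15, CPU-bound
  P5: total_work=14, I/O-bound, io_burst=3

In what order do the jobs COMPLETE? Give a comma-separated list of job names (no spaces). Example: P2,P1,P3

t=0-2: P1@Q0 runs 2, rem=9, I/O yield, promote→Q0. Q0=[P2,P3,P4,P5,P1] Q1=[] Q2=[]
t=2-5: P2@Q0 runs 3, rem=11, quantum used, demote→Q1. Q0=[P3,P4,P5,P1] Q1=[P2] Q2=[]
t=5-7: P3@Q0 runs 2, rem=12, I/O yield, promote→Q0. Q0=[P4,P5,P1,P3] Q1=[P2] Q2=[]
t=7-10: P4@Q0 runs 3, rem=12, quantum used, demote→Q1. Q0=[P5,P1,P3] Q1=[P2,P4] Q2=[]
t=10-13: P5@Q0 runs 3, rem=11, I/O yield, promote→Q0. Q0=[P1,P3,P5] Q1=[P2,P4] Q2=[]
t=13-15: P1@Q0 runs 2, rem=7, I/O yield, promote→Q0. Q0=[P3,P5,P1] Q1=[P2,P4] Q2=[]
t=15-17: P3@Q0 runs 2, rem=10, I/O yield, promote→Q0. Q0=[P5,P1,P3] Q1=[P2,P4] Q2=[]
t=17-20: P5@Q0 runs 3, rem=8, I/O yield, promote→Q0. Q0=[P1,P3,P5] Q1=[P2,P4] Q2=[]
t=20-22: P1@Q0 runs 2, rem=5, I/O yield, promote→Q0. Q0=[P3,P5,P1] Q1=[P2,P4] Q2=[]
t=22-24: P3@Q0 runs 2, rem=8, I/O yield, promote→Q0. Q0=[P5,P1,P3] Q1=[P2,P4] Q2=[]
t=24-27: P5@Q0 runs 3, rem=5, I/O yield, promote→Q0. Q0=[P1,P3,P5] Q1=[P2,P4] Q2=[]
t=27-29: P1@Q0 runs 2, rem=3, I/O yield, promote→Q0. Q0=[P3,P5,P1] Q1=[P2,P4] Q2=[]
t=29-31: P3@Q0 runs 2, rem=6, I/O yield, promote→Q0. Q0=[P5,P1,P3] Q1=[P2,P4] Q2=[]
t=31-34: P5@Q0 runs 3, rem=2, I/O yield, promote→Q0. Q0=[P1,P3,P5] Q1=[P2,P4] Q2=[]
t=34-36: P1@Q0 runs 2, rem=1, I/O yield, promote→Q0. Q0=[P3,P5,P1] Q1=[P2,P4] Q2=[]
t=36-38: P3@Q0 runs 2, rem=4, I/O yield, promote→Q0. Q0=[P5,P1,P3] Q1=[P2,P4] Q2=[]
t=38-40: P5@Q0 runs 2, rem=0, completes. Q0=[P1,P3] Q1=[P2,P4] Q2=[]
t=40-41: P1@Q0 runs 1, rem=0, completes. Q0=[P3] Q1=[P2,P4] Q2=[]
t=41-43: P3@Q0 runs 2, rem=2, I/O yield, promote→Q0. Q0=[P3] Q1=[P2,P4] Q2=[]
t=43-45: P3@Q0 runs 2, rem=0, completes. Q0=[] Q1=[P2,P4] Q2=[]
t=45-50: P2@Q1 runs 5, rem=6, quantum used, demote→Q2. Q0=[] Q1=[P4] Q2=[P2]
t=50-55: P4@Q1 runs 5, rem=7, quantum used, demote→Q2. Q0=[] Q1=[] Q2=[P2,P4]
t=55-61: P2@Q2 runs 6, rem=0, completes. Q0=[] Q1=[] Q2=[P4]
t=61-68: P4@Q2 runs 7, rem=0, completes. Q0=[] Q1=[] Q2=[]

Answer: P5,P1,P3,P2,P4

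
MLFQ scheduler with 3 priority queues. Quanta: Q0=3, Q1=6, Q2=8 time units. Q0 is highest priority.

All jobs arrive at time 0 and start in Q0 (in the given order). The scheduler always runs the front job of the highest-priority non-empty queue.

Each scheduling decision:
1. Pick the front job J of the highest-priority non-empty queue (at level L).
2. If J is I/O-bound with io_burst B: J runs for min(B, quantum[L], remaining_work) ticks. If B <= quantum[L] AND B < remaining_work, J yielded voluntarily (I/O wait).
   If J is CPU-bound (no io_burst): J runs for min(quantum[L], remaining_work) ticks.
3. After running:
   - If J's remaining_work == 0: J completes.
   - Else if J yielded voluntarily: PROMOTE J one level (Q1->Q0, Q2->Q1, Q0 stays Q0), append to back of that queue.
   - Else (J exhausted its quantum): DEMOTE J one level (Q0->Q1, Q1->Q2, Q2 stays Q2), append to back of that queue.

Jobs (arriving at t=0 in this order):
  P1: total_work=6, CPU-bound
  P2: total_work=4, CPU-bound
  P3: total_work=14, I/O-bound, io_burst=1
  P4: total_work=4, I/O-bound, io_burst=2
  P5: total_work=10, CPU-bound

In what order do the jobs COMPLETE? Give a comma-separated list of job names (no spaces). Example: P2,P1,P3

Answer: P4,P3,P1,P2,P5

Derivation:
t=0-3: P1@Q0 runs 3, rem=3, quantum used, demote→Q1. Q0=[P2,P3,P4,P5] Q1=[P1] Q2=[]
t=3-6: P2@Q0 runs 3, rem=1, quantum used, demote→Q1. Q0=[P3,P4,P5] Q1=[P1,P2] Q2=[]
t=6-7: P3@Q0 runs 1, rem=13, I/O yield, promote→Q0. Q0=[P4,P5,P3] Q1=[P1,P2] Q2=[]
t=7-9: P4@Q0 runs 2, rem=2, I/O yield, promote→Q0. Q0=[P5,P3,P4] Q1=[P1,P2] Q2=[]
t=9-12: P5@Q0 runs 3, rem=7, quantum used, demote→Q1. Q0=[P3,P4] Q1=[P1,P2,P5] Q2=[]
t=12-13: P3@Q0 runs 1, rem=12, I/O yield, promote→Q0. Q0=[P4,P3] Q1=[P1,P2,P5] Q2=[]
t=13-15: P4@Q0 runs 2, rem=0, completes. Q0=[P3] Q1=[P1,P2,P5] Q2=[]
t=15-16: P3@Q0 runs 1, rem=11, I/O yield, promote→Q0. Q0=[P3] Q1=[P1,P2,P5] Q2=[]
t=16-17: P3@Q0 runs 1, rem=10, I/O yield, promote→Q0. Q0=[P3] Q1=[P1,P2,P5] Q2=[]
t=17-18: P3@Q0 runs 1, rem=9, I/O yield, promote→Q0. Q0=[P3] Q1=[P1,P2,P5] Q2=[]
t=18-19: P3@Q0 runs 1, rem=8, I/O yield, promote→Q0. Q0=[P3] Q1=[P1,P2,P5] Q2=[]
t=19-20: P3@Q0 runs 1, rem=7, I/O yield, promote→Q0. Q0=[P3] Q1=[P1,P2,P5] Q2=[]
t=20-21: P3@Q0 runs 1, rem=6, I/O yield, promote→Q0. Q0=[P3] Q1=[P1,P2,P5] Q2=[]
t=21-22: P3@Q0 runs 1, rem=5, I/O yield, promote→Q0. Q0=[P3] Q1=[P1,P2,P5] Q2=[]
t=22-23: P3@Q0 runs 1, rem=4, I/O yield, promote→Q0. Q0=[P3] Q1=[P1,P2,P5] Q2=[]
t=23-24: P3@Q0 runs 1, rem=3, I/O yield, promote→Q0. Q0=[P3] Q1=[P1,P2,P5] Q2=[]
t=24-25: P3@Q0 runs 1, rem=2, I/O yield, promote→Q0. Q0=[P3] Q1=[P1,P2,P5] Q2=[]
t=25-26: P3@Q0 runs 1, rem=1, I/O yield, promote→Q0. Q0=[P3] Q1=[P1,P2,P5] Q2=[]
t=26-27: P3@Q0 runs 1, rem=0, completes. Q0=[] Q1=[P1,P2,P5] Q2=[]
t=27-30: P1@Q1 runs 3, rem=0, completes. Q0=[] Q1=[P2,P5] Q2=[]
t=30-31: P2@Q1 runs 1, rem=0, completes. Q0=[] Q1=[P5] Q2=[]
t=31-37: P5@Q1 runs 6, rem=1, quantum used, demote→Q2. Q0=[] Q1=[] Q2=[P5]
t=37-38: P5@Q2 runs 1, rem=0, completes. Q0=[] Q1=[] Q2=[]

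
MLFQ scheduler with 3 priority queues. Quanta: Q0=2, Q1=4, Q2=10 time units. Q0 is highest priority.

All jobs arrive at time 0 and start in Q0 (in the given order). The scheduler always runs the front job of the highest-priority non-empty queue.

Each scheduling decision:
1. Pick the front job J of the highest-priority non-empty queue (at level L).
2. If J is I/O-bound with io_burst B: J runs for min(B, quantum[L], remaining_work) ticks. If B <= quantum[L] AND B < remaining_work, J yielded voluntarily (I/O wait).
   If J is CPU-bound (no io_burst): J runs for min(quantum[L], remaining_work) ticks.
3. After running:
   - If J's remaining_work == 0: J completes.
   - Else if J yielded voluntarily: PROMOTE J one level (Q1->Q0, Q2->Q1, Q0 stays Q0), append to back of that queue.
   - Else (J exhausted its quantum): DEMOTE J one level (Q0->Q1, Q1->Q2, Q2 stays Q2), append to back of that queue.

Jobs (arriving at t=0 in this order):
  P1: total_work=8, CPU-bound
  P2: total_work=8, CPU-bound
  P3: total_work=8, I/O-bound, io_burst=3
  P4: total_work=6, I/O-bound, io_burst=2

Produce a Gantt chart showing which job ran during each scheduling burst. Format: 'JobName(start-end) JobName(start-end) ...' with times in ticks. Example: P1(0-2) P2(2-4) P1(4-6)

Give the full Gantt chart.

Answer: P1(0-2) P2(2-4) P3(4-6) P4(6-8) P4(8-10) P4(10-12) P1(12-16) P2(16-20) P3(20-23) P3(23-25) P3(25-26) P1(26-28) P2(28-30)

Derivation:
t=0-2: P1@Q0 runs 2, rem=6, quantum used, demote→Q1. Q0=[P2,P3,P4] Q1=[P1] Q2=[]
t=2-4: P2@Q0 runs 2, rem=6, quantum used, demote→Q1. Q0=[P3,P4] Q1=[P1,P2] Q2=[]
t=4-6: P3@Q0 runs 2, rem=6, quantum used, demote→Q1. Q0=[P4] Q1=[P1,P2,P3] Q2=[]
t=6-8: P4@Q0 runs 2, rem=4, I/O yield, promote→Q0. Q0=[P4] Q1=[P1,P2,P3] Q2=[]
t=8-10: P4@Q0 runs 2, rem=2, I/O yield, promote→Q0. Q0=[P4] Q1=[P1,P2,P3] Q2=[]
t=10-12: P4@Q0 runs 2, rem=0, completes. Q0=[] Q1=[P1,P2,P3] Q2=[]
t=12-16: P1@Q1 runs 4, rem=2, quantum used, demote→Q2. Q0=[] Q1=[P2,P3] Q2=[P1]
t=16-20: P2@Q1 runs 4, rem=2, quantum used, demote→Q2. Q0=[] Q1=[P3] Q2=[P1,P2]
t=20-23: P3@Q1 runs 3, rem=3, I/O yield, promote→Q0. Q0=[P3] Q1=[] Q2=[P1,P2]
t=23-25: P3@Q0 runs 2, rem=1, quantum used, demote→Q1. Q0=[] Q1=[P3] Q2=[P1,P2]
t=25-26: P3@Q1 runs 1, rem=0, completes. Q0=[] Q1=[] Q2=[P1,P2]
t=26-28: P1@Q2 runs 2, rem=0, completes. Q0=[] Q1=[] Q2=[P2]
t=28-30: P2@Q2 runs 2, rem=0, completes. Q0=[] Q1=[] Q2=[]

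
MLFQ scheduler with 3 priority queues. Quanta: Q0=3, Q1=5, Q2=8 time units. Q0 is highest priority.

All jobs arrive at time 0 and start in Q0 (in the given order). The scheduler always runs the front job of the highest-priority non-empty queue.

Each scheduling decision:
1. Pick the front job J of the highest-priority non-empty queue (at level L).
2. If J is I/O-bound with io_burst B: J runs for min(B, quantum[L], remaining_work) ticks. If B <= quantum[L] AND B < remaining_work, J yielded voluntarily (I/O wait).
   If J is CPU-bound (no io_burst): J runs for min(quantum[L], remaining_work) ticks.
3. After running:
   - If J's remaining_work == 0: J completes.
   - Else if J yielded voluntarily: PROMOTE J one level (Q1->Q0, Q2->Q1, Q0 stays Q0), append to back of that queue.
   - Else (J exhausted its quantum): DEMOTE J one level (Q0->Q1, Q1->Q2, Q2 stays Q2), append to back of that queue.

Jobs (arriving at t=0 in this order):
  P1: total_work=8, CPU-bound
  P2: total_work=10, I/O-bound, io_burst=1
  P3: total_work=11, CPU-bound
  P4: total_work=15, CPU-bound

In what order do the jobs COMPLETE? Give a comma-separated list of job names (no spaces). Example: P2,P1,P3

t=0-3: P1@Q0 runs 3, rem=5, quantum used, demote→Q1. Q0=[P2,P3,P4] Q1=[P1] Q2=[]
t=3-4: P2@Q0 runs 1, rem=9, I/O yield, promote→Q0. Q0=[P3,P4,P2] Q1=[P1] Q2=[]
t=4-7: P3@Q0 runs 3, rem=8, quantum used, demote→Q1. Q0=[P4,P2] Q1=[P1,P3] Q2=[]
t=7-10: P4@Q0 runs 3, rem=12, quantum used, demote→Q1. Q0=[P2] Q1=[P1,P3,P4] Q2=[]
t=10-11: P2@Q0 runs 1, rem=8, I/O yield, promote→Q0. Q0=[P2] Q1=[P1,P3,P4] Q2=[]
t=11-12: P2@Q0 runs 1, rem=7, I/O yield, promote→Q0. Q0=[P2] Q1=[P1,P3,P4] Q2=[]
t=12-13: P2@Q0 runs 1, rem=6, I/O yield, promote→Q0. Q0=[P2] Q1=[P1,P3,P4] Q2=[]
t=13-14: P2@Q0 runs 1, rem=5, I/O yield, promote→Q0. Q0=[P2] Q1=[P1,P3,P4] Q2=[]
t=14-15: P2@Q0 runs 1, rem=4, I/O yield, promote→Q0. Q0=[P2] Q1=[P1,P3,P4] Q2=[]
t=15-16: P2@Q0 runs 1, rem=3, I/O yield, promote→Q0. Q0=[P2] Q1=[P1,P3,P4] Q2=[]
t=16-17: P2@Q0 runs 1, rem=2, I/O yield, promote→Q0. Q0=[P2] Q1=[P1,P3,P4] Q2=[]
t=17-18: P2@Q0 runs 1, rem=1, I/O yield, promote→Q0. Q0=[P2] Q1=[P1,P3,P4] Q2=[]
t=18-19: P2@Q0 runs 1, rem=0, completes. Q0=[] Q1=[P1,P3,P4] Q2=[]
t=19-24: P1@Q1 runs 5, rem=0, completes. Q0=[] Q1=[P3,P4] Q2=[]
t=24-29: P3@Q1 runs 5, rem=3, quantum used, demote→Q2. Q0=[] Q1=[P4] Q2=[P3]
t=29-34: P4@Q1 runs 5, rem=7, quantum used, demote→Q2. Q0=[] Q1=[] Q2=[P3,P4]
t=34-37: P3@Q2 runs 3, rem=0, completes. Q0=[] Q1=[] Q2=[P4]
t=37-44: P4@Q2 runs 7, rem=0, completes. Q0=[] Q1=[] Q2=[]

Answer: P2,P1,P3,P4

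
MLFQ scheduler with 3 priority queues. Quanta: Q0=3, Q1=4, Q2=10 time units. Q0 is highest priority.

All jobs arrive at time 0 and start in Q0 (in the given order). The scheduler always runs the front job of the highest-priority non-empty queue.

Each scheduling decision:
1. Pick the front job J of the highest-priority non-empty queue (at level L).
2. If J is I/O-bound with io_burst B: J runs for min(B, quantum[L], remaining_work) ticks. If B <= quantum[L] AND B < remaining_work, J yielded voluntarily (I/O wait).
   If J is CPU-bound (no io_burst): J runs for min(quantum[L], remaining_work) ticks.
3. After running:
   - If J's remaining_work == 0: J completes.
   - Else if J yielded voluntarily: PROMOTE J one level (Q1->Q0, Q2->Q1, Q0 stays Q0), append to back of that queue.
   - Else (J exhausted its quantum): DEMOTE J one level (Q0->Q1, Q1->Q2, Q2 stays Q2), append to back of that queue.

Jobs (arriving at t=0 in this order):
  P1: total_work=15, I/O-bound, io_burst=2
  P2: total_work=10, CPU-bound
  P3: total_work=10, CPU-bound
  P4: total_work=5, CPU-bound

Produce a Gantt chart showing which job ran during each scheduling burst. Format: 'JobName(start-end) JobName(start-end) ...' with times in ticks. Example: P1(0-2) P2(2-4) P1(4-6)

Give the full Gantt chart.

t=0-2: P1@Q0 runs 2, rem=13, I/O yield, promote→Q0. Q0=[P2,P3,P4,P1] Q1=[] Q2=[]
t=2-5: P2@Q0 runs 3, rem=7, quantum used, demote→Q1. Q0=[P3,P4,P1] Q1=[P2] Q2=[]
t=5-8: P3@Q0 runs 3, rem=7, quantum used, demote→Q1. Q0=[P4,P1] Q1=[P2,P3] Q2=[]
t=8-11: P4@Q0 runs 3, rem=2, quantum used, demote→Q1. Q0=[P1] Q1=[P2,P3,P4] Q2=[]
t=11-13: P1@Q0 runs 2, rem=11, I/O yield, promote→Q0. Q0=[P1] Q1=[P2,P3,P4] Q2=[]
t=13-15: P1@Q0 runs 2, rem=9, I/O yield, promote→Q0. Q0=[P1] Q1=[P2,P3,P4] Q2=[]
t=15-17: P1@Q0 runs 2, rem=7, I/O yield, promote→Q0. Q0=[P1] Q1=[P2,P3,P4] Q2=[]
t=17-19: P1@Q0 runs 2, rem=5, I/O yield, promote→Q0. Q0=[P1] Q1=[P2,P3,P4] Q2=[]
t=19-21: P1@Q0 runs 2, rem=3, I/O yield, promote→Q0. Q0=[P1] Q1=[P2,P3,P4] Q2=[]
t=21-23: P1@Q0 runs 2, rem=1, I/O yield, promote→Q0. Q0=[P1] Q1=[P2,P3,P4] Q2=[]
t=23-24: P1@Q0 runs 1, rem=0, completes. Q0=[] Q1=[P2,P3,P4] Q2=[]
t=24-28: P2@Q1 runs 4, rem=3, quantum used, demote→Q2. Q0=[] Q1=[P3,P4] Q2=[P2]
t=28-32: P3@Q1 runs 4, rem=3, quantum used, demote→Q2. Q0=[] Q1=[P4] Q2=[P2,P3]
t=32-34: P4@Q1 runs 2, rem=0, completes. Q0=[] Q1=[] Q2=[P2,P3]
t=34-37: P2@Q2 runs 3, rem=0, completes. Q0=[] Q1=[] Q2=[P3]
t=37-40: P3@Q2 runs 3, rem=0, completes. Q0=[] Q1=[] Q2=[]

Answer: P1(0-2) P2(2-5) P3(5-8) P4(8-11) P1(11-13) P1(13-15) P1(15-17) P1(17-19) P1(19-21) P1(21-23) P1(23-24) P2(24-28) P3(28-32) P4(32-34) P2(34-37) P3(37-40)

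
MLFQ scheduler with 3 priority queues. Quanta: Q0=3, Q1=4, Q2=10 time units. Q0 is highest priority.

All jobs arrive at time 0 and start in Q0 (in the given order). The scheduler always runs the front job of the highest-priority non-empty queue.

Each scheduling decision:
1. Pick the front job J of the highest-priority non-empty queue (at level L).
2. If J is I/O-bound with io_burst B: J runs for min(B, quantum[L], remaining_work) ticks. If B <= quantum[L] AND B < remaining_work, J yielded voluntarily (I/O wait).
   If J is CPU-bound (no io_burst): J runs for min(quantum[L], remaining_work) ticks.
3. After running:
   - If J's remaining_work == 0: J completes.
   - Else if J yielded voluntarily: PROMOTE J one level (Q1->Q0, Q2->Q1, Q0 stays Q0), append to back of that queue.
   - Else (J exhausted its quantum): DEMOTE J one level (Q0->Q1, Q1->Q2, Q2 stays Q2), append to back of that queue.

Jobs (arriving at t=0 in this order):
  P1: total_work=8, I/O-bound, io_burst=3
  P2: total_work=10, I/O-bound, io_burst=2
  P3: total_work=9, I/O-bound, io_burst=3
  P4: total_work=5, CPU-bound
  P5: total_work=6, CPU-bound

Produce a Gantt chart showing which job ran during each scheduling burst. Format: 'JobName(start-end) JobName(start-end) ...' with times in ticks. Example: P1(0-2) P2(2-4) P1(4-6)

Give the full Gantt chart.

Answer: P1(0-3) P2(3-5) P3(5-8) P4(8-11) P5(11-14) P1(14-17) P2(17-19) P3(19-22) P1(22-24) P2(24-26) P3(26-29) P2(29-31) P2(31-33) P4(33-35) P5(35-38)

Derivation:
t=0-3: P1@Q0 runs 3, rem=5, I/O yield, promote→Q0. Q0=[P2,P3,P4,P5,P1] Q1=[] Q2=[]
t=3-5: P2@Q0 runs 2, rem=8, I/O yield, promote→Q0. Q0=[P3,P4,P5,P1,P2] Q1=[] Q2=[]
t=5-8: P3@Q0 runs 3, rem=6, I/O yield, promote→Q0. Q0=[P4,P5,P1,P2,P3] Q1=[] Q2=[]
t=8-11: P4@Q0 runs 3, rem=2, quantum used, demote→Q1. Q0=[P5,P1,P2,P3] Q1=[P4] Q2=[]
t=11-14: P5@Q0 runs 3, rem=3, quantum used, demote→Q1. Q0=[P1,P2,P3] Q1=[P4,P5] Q2=[]
t=14-17: P1@Q0 runs 3, rem=2, I/O yield, promote→Q0. Q0=[P2,P3,P1] Q1=[P4,P5] Q2=[]
t=17-19: P2@Q0 runs 2, rem=6, I/O yield, promote→Q0. Q0=[P3,P1,P2] Q1=[P4,P5] Q2=[]
t=19-22: P3@Q0 runs 3, rem=3, I/O yield, promote→Q0. Q0=[P1,P2,P3] Q1=[P4,P5] Q2=[]
t=22-24: P1@Q0 runs 2, rem=0, completes. Q0=[P2,P3] Q1=[P4,P5] Q2=[]
t=24-26: P2@Q0 runs 2, rem=4, I/O yield, promote→Q0. Q0=[P3,P2] Q1=[P4,P5] Q2=[]
t=26-29: P3@Q0 runs 3, rem=0, completes. Q0=[P2] Q1=[P4,P5] Q2=[]
t=29-31: P2@Q0 runs 2, rem=2, I/O yield, promote→Q0. Q0=[P2] Q1=[P4,P5] Q2=[]
t=31-33: P2@Q0 runs 2, rem=0, completes. Q0=[] Q1=[P4,P5] Q2=[]
t=33-35: P4@Q1 runs 2, rem=0, completes. Q0=[] Q1=[P5] Q2=[]
t=35-38: P5@Q1 runs 3, rem=0, completes. Q0=[] Q1=[] Q2=[]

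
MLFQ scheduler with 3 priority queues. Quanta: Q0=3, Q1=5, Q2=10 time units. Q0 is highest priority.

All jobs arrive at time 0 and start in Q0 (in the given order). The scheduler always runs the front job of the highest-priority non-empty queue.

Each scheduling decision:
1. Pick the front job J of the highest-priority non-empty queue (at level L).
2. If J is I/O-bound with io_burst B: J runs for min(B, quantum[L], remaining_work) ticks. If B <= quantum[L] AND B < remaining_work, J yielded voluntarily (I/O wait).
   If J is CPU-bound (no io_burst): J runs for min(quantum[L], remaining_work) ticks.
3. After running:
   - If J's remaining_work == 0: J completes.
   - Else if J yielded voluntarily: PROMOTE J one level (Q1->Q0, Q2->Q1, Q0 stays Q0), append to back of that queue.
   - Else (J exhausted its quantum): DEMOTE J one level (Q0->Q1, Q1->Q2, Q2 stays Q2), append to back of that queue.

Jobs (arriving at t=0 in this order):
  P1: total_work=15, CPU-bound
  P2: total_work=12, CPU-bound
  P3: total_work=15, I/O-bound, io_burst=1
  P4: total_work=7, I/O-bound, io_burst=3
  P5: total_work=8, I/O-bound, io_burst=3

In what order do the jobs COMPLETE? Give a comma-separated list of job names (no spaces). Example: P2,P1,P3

t=0-3: P1@Q0 runs 3, rem=12, quantum used, demote→Q1. Q0=[P2,P3,P4,P5] Q1=[P1] Q2=[]
t=3-6: P2@Q0 runs 3, rem=9, quantum used, demote→Q1. Q0=[P3,P4,P5] Q1=[P1,P2] Q2=[]
t=6-7: P3@Q0 runs 1, rem=14, I/O yield, promote→Q0. Q0=[P4,P5,P3] Q1=[P1,P2] Q2=[]
t=7-10: P4@Q0 runs 3, rem=4, I/O yield, promote→Q0. Q0=[P5,P3,P4] Q1=[P1,P2] Q2=[]
t=10-13: P5@Q0 runs 3, rem=5, I/O yield, promote→Q0. Q0=[P3,P4,P5] Q1=[P1,P2] Q2=[]
t=13-14: P3@Q0 runs 1, rem=13, I/O yield, promote→Q0. Q0=[P4,P5,P3] Q1=[P1,P2] Q2=[]
t=14-17: P4@Q0 runs 3, rem=1, I/O yield, promote→Q0. Q0=[P5,P3,P4] Q1=[P1,P2] Q2=[]
t=17-20: P5@Q0 runs 3, rem=2, I/O yield, promote→Q0. Q0=[P3,P4,P5] Q1=[P1,P2] Q2=[]
t=20-21: P3@Q0 runs 1, rem=12, I/O yield, promote→Q0. Q0=[P4,P5,P3] Q1=[P1,P2] Q2=[]
t=21-22: P4@Q0 runs 1, rem=0, completes. Q0=[P5,P3] Q1=[P1,P2] Q2=[]
t=22-24: P5@Q0 runs 2, rem=0, completes. Q0=[P3] Q1=[P1,P2] Q2=[]
t=24-25: P3@Q0 runs 1, rem=11, I/O yield, promote→Q0. Q0=[P3] Q1=[P1,P2] Q2=[]
t=25-26: P3@Q0 runs 1, rem=10, I/O yield, promote→Q0. Q0=[P3] Q1=[P1,P2] Q2=[]
t=26-27: P3@Q0 runs 1, rem=9, I/O yield, promote→Q0. Q0=[P3] Q1=[P1,P2] Q2=[]
t=27-28: P3@Q0 runs 1, rem=8, I/O yield, promote→Q0. Q0=[P3] Q1=[P1,P2] Q2=[]
t=28-29: P3@Q0 runs 1, rem=7, I/O yield, promote→Q0. Q0=[P3] Q1=[P1,P2] Q2=[]
t=29-30: P3@Q0 runs 1, rem=6, I/O yield, promote→Q0. Q0=[P3] Q1=[P1,P2] Q2=[]
t=30-31: P3@Q0 runs 1, rem=5, I/O yield, promote→Q0. Q0=[P3] Q1=[P1,P2] Q2=[]
t=31-32: P3@Q0 runs 1, rem=4, I/O yield, promote→Q0. Q0=[P3] Q1=[P1,P2] Q2=[]
t=32-33: P3@Q0 runs 1, rem=3, I/O yield, promote→Q0. Q0=[P3] Q1=[P1,P2] Q2=[]
t=33-34: P3@Q0 runs 1, rem=2, I/O yield, promote→Q0. Q0=[P3] Q1=[P1,P2] Q2=[]
t=34-35: P3@Q0 runs 1, rem=1, I/O yield, promote→Q0. Q0=[P3] Q1=[P1,P2] Q2=[]
t=35-36: P3@Q0 runs 1, rem=0, completes. Q0=[] Q1=[P1,P2] Q2=[]
t=36-41: P1@Q1 runs 5, rem=7, quantum used, demote→Q2. Q0=[] Q1=[P2] Q2=[P1]
t=41-46: P2@Q1 runs 5, rem=4, quantum used, demote→Q2. Q0=[] Q1=[] Q2=[P1,P2]
t=46-53: P1@Q2 runs 7, rem=0, completes. Q0=[] Q1=[] Q2=[P2]
t=53-57: P2@Q2 runs 4, rem=0, completes. Q0=[] Q1=[] Q2=[]

Answer: P4,P5,P3,P1,P2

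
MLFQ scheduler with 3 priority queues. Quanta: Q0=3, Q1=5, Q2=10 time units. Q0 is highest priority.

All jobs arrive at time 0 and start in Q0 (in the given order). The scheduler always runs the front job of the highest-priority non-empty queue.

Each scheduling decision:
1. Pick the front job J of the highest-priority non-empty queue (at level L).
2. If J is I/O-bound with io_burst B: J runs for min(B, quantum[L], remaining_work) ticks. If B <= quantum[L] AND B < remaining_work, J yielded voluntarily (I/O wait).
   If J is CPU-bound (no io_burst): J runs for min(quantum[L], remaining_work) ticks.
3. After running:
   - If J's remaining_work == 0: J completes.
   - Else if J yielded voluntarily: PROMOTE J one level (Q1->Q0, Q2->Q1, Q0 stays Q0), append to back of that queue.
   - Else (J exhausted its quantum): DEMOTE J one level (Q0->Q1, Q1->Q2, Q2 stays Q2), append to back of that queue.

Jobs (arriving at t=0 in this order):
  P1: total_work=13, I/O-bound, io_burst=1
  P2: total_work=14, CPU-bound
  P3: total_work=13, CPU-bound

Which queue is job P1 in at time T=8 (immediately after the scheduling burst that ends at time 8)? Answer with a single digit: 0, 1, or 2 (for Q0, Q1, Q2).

Answer: 0

Derivation:
t=0-1: P1@Q0 runs 1, rem=12, I/O yield, promote→Q0. Q0=[P2,P3,P1] Q1=[] Q2=[]
t=1-4: P2@Q0 runs 3, rem=11, quantum used, demote→Q1. Q0=[P3,P1] Q1=[P2] Q2=[]
t=4-7: P3@Q0 runs 3, rem=10, quantum used, demote→Q1. Q0=[P1] Q1=[P2,P3] Q2=[]
t=7-8: P1@Q0 runs 1, rem=11, I/O yield, promote→Q0. Q0=[P1] Q1=[P2,P3] Q2=[]
t=8-9: P1@Q0 runs 1, rem=10, I/O yield, promote→Q0. Q0=[P1] Q1=[P2,P3] Q2=[]
t=9-10: P1@Q0 runs 1, rem=9, I/O yield, promote→Q0. Q0=[P1] Q1=[P2,P3] Q2=[]
t=10-11: P1@Q0 runs 1, rem=8, I/O yield, promote→Q0. Q0=[P1] Q1=[P2,P3] Q2=[]
t=11-12: P1@Q0 runs 1, rem=7, I/O yield, promote→Q0. Q0=[P1] Q1=[P2,P3] Q2=[]
t=12-13: P1@Q0 runs 1, rem=6, I/O yield, promote→Q0. Q0=[P1] Q1=[P2,P3] Q2=[]
t=13-14: P1@Q0 runs 1, rem=5, I/O yield, promote→Q0. Q0=[P1] Q1=[P2,P3] Q2=[]
t=14-15: P1@Q0 runs 1, rem=4, I/O yield, promote→Q0. Q0=[P1] Q1=[P2,P3] Q2=[]
t=15-16: P1@Q0 runs 1, rem=3, I/O yield, promote→Q0. Q0=[P1] Q1=[P2,P3] Q2=[]
t=16-17: P1@Q0 runs 1, rem=2, I/O yield, promote→Q0. Q0=[P1] Q1=[P2,P3] Q2=[]
t=17-18: P1@Q0 runs 1, rem=1, I/O yield, promote→Q0. Q0=[P1] Q1=[P2,P3] Q2=[]
t=18-19: P1@Q0 runs 1, rem=0, completes. Q0=[] Q1=[P2,P3] Q2=[]
t=19-24: P2@Q1 runs 5, rem=6, quantum used, demote→Q2. Q0=[] Q1=[P3] Q2=[P2]
t=24-29: P3@Q1 runs 5, rem=5, quantum used, demote→Q2. Q0=[] Q1=[] Q2=[P2,P3]
t=29-35: P2@Q2 runs 6, rem=0, completes. Q0=[] Q1=[] Q2=[P3]
t=35-40: P3@Q2 runs 5, rem=0, completes. Q0=[] Q1=[] Q2=[]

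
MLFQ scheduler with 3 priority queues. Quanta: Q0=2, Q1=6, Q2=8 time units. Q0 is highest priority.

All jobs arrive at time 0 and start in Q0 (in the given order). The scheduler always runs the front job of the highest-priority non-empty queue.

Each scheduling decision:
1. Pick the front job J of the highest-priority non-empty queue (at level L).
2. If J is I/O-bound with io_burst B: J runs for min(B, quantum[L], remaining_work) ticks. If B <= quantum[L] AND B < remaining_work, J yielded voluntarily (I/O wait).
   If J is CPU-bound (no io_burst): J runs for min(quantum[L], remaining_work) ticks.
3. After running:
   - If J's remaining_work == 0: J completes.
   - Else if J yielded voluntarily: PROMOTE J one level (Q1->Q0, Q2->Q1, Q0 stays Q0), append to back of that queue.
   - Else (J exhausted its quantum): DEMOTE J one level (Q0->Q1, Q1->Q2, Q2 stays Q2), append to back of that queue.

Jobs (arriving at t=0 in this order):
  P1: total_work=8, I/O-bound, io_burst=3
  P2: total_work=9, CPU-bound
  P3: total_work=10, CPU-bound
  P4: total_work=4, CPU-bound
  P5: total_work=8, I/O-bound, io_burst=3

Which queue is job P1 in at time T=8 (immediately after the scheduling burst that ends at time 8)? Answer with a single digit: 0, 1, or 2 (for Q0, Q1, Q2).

Answer: 1

Derivation:
t=0-2: P1@Q0 runs 2, rem=6, quantum used, demote→Q1. Q0=[P2,P3,P4,P5] Q1=[P1] Q2=[]
t=2-4: P2@Q0 runs 2, rem=7, quantum used, demote→Q1. Q0=[P3,P4,P5] Q1=[P1,P2] Q2=[]
t=4-6: P3@Q0 runs 2, rem=8, quantum used, demote→Q1. Q0=[P4,P5] Q1=[P1,P2,P3] Q2=[]
t=6-8: P4@Q0 runs 2, rem=2, quantum used, demote→Q1. Q0=[P5] Q1=[P1,P2,P3,P4] Q2=[]
t=8-10: P5@Q0 runs 2, rem=6, quantum used, demote→Q1. Q0=[] Q1=[P1,P2,P3,P4,P5] Q2=[]
t=10-13: P1@Q1 runs 3, rem=3, I/O yield, promote→Q0. Q0=[P1] Q1=[P2,P3,P4,P5] Q2=[]
t=13-15: P1@Q0 runs 2, rem=1, quantum used, demote→Q1. Q0=[] Q1=[P2,P3,P4,P5,P1] Q2=[]
t=15-21: P2@Q1 runs 6, rem=1, quantum used, demote→Q2. Q0=[] Q1=[P3,P4,P5,P1] Q2=[P2]
t=21-27: P3@Q1 runs 6, rem=2, quantum used, demote→Q2. Q0=[] Q1=[P4,P5,P1] Q2=[P2,P3]
t=27-29: P4@Q1 runs 2, rem=0, completes. Q0=[] Q1=[P5,P1] Q2=[P2,P3]
t=29-32: P5@Q1 runs 3, rem=3, I/O yield, promote→Q0. Q0=[P5] Q1=[P1] Q2=[P2,P3]
t=32-34: P5@Q0 runs 2, rem=1, quantum used, demote→Q1. Q0=[] Q1=[P1,P5] Q2=[P2,P3]
t=34-35: P1@Q1 runs 1, rem=0, completes. Q0=[] Q1=[P5] Q2=[P2,P3]
t=35-36: P5@Q1 runs 1, rem=0, completes. Q0=[] Q1=[] Q2=[P2,P3]
t=36-37: P2@Q2 runs 1, rem=0, completes. Q0=[] Q1=[] Q2=[P3]
t=37-39: P3@Q2 runs 2, rem=0, completes. Q0=[] Q1=[] Q2=[]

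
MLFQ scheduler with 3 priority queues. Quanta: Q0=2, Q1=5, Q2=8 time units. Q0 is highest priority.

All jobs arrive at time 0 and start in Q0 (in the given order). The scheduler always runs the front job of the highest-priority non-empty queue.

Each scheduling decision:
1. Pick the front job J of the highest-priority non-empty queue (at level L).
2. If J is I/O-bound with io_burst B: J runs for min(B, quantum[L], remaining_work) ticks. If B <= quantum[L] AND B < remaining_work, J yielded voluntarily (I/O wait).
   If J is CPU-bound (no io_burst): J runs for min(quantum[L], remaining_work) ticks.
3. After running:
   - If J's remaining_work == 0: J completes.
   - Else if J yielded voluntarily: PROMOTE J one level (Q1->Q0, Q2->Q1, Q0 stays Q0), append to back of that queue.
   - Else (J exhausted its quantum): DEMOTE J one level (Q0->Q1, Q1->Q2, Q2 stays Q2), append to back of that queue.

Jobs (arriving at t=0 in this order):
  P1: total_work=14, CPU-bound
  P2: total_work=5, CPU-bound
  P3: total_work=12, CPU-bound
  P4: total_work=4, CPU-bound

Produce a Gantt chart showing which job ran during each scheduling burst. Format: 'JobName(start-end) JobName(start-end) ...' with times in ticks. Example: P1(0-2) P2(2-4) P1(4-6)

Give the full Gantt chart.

t=0-2: P1@Q0 runs 2, rem=12, quantum used, demote→Q1. Q0=[P2,P3,P4] Q1=[P1] Q2=[]
t=2-4: P2@Q0 runs 2, rem=3, quantum used, demote→Q1. Q0=[P3,P4] Q1=[P1,P2] Q2=[]
t=4-6: P3@Q0 runs 2, rem=10, quantum used, demote→Q1. Q0=[P4] Q1=[P1,P2,P3] Q2=[]
t=6-8: P4@Q0 runs 2, rem=2, quantum used, demote→Q1. Q0=[] Q1=[P1,P2,P3,P4] Q2=[]
t=8-13: P1@Q1 runs 5, rem=7, quantum used, demote→Q2. Q0=[] Q1=[P2,P3,P4] Q2=[P1]
t=13-16: P2@Q1 runs 3, rem=0, completes. Q0=[] Q1=[P3,P4] Q2=[P1]
t=16-21: P3@Q1 runs 5, rem=5, quantum used, demote→Q2. Q0=[] Q1=[P4] Q2=[P1,P3]
t=21-23: P4@Q1 runs 2, rem=0, completes. Q0=[] Q1=[] Q2=[P1,P3]
t=23-30: P1@Q2 runs 7, rem=0, completes. Q0=[] Q1=[] Q2=[P3]
t=30-35: P3@Q2 runs 5, rem=0, completes. Q0=[] Q1=[] Q2=[]

Answer: P1(0-2) P2(2-4) P3(4-6) P4(6-8) P1(8-13) P2(13-16) P3(16-21) P4(21-23) P1(23-30) P3(30-35)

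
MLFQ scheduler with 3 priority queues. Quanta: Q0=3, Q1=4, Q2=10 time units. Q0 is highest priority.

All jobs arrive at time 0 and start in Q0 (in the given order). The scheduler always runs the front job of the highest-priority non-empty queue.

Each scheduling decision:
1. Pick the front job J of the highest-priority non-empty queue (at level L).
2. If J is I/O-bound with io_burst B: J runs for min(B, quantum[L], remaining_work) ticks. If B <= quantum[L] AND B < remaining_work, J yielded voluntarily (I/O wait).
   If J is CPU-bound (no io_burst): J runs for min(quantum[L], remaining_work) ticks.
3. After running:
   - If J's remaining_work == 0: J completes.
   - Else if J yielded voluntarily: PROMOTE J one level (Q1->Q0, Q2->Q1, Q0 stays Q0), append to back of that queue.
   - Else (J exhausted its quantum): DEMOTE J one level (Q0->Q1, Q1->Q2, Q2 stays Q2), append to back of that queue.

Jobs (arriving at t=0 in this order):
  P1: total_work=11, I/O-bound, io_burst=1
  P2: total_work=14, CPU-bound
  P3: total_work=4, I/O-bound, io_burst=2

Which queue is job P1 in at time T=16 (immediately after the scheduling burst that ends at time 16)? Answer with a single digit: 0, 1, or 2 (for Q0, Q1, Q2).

Answer: 0

Derivation:
t=0-1: P1@Q0 runs 1, rem=10, I/O yield, promote→Q0. Q0=[P2,P3,P1] Q1=[] Q2=[]
t=1-4: P2@Q0 runs 3, rem=11, quantum used, demote→Q1. Q0=[P3,P1] Q1=[P2] Q2=[]
t=4-6: P3@Q0 runs 2, rem=2, I/O yield, promote→Q0. Q0=[P1,P3] Q1=[P2] Q2=[]
t=6-7: P1@Q0 runs 1, rem=9, I/O yield, promote→Q0. Q0=[P3,P1] Q1=[P2] Q2=[]
t=7-9: P3@Q0 runs 2, rem=0, completes. Q0=[P1] Q1=[P2] Q2=[]
t=9-10: P1@Q0 runs 1, rem=8, I/O yield, promote→Q0. Q0=[P1] Q1=[P2] Q2=[]
t=10-11: P1@Q0 runs 1, rem=7, I/O yield, promote→Q0. Q0=[P1] Q1=[P2] Q2=[]
t=11-12: P1@Q0 runs 1, rem=6, I/O yield, promote→Q0. Q0=[P1] Q1=[P2] Q2=[]
t=12-13: P1@Q0 runs 1, rem=5, I/O yield, promote→Q0. Q0=[P1] Q1=[P2] Q2=[]
t=13-14: P1@Q0 runs 1, rem=4, I/O yield, promote→Q0. Q0=[P1] Q1=[P2] Q2=[]
t=14-15: P1@Q0 runs 1, rem=3, I/O yield, promote→Q0. Q0=[P1] Q1=[P2] Q2=[]
t=15-16: P1@Q0 runs 1, rem=2, I/O yield, promote→Q0. Q0=[P1] Q1=[P2] Q2=[]
t=16-17: P1@Q0 runs 1, rem=1, I/O yield, promote→Q0. Q0=[P1] Q1=[P2] Q2=[]
t=17-18: P1@Q0 runs 1, rem=0, completes. Q0=[] Q1=[P2] Q2=[]
t=18-22: P2@Q1 runs 4, rem=7, quantum used, demote→Q2. Q0=[] Q1=[] Q2=[P2]
t=22-29: P2@Q2 runs 7, rem=0, completes. Q0=[] Q1=[] Q2=[]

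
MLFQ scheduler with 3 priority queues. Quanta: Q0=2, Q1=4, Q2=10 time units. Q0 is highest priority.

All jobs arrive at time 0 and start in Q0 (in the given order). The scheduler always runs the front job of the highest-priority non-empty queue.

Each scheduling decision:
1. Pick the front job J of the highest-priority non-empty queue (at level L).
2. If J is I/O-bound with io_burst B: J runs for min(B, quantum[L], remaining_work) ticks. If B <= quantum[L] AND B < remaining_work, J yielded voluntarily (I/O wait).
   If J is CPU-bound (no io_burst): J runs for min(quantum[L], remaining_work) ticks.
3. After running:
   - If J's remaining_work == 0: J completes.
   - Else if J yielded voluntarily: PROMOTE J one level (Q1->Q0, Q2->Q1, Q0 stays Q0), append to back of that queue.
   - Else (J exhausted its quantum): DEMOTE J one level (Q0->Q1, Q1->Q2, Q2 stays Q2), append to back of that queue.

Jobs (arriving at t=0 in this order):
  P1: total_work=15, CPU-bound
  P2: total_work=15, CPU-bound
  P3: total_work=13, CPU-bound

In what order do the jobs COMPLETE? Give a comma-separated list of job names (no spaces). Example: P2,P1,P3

t=0-2: P1@Q0 runs 2, rem=13, quantum used, demote→Q1. Q0=[P2,P3] Q1=[P1] Q2=[]
t=2-4: P2@Q0 runs 2, rem=13, quantum used, demote→Q1. Q0=[P3] Q1=[P1,P2] Q2=[]
t=4-6: P3@Q0 runs 2, rem=11, quantum used, demote→Q1. Q0=[] Q1=[P1,P2,P3] Q2=[]
t=6-10: P1@Q1 runs 4, rem=9, quantum used, demote→Q2. Q0=[] Q1=[P2,P3] Q2=[P1]
t=10-14: P2@Q1 runs 4, rem=9, quantum used, demote→Q2. Q0=[] Q1=[P3] Q2=[P1,P2]
t=14-18: P3@Q1 runs 4, rem=7, quantum used, demote→Q2. Q0=[] Q1=[] Q2=[P1,P2,P3]
t=18-27: P1@Q2 runs 9, rem=0, completes. Q0=[] Q1=[] Q2=[P2,P3]
t=27-36: P2@Q2 runs 9, rem=0, completes. Q0=[] Q1=[] Q2=[P3]
t=36-43: P3@Q2 runs 7, rem=0, completes. Q0=[] Q1=[] Q2=[]

Answer: P1,P2,P3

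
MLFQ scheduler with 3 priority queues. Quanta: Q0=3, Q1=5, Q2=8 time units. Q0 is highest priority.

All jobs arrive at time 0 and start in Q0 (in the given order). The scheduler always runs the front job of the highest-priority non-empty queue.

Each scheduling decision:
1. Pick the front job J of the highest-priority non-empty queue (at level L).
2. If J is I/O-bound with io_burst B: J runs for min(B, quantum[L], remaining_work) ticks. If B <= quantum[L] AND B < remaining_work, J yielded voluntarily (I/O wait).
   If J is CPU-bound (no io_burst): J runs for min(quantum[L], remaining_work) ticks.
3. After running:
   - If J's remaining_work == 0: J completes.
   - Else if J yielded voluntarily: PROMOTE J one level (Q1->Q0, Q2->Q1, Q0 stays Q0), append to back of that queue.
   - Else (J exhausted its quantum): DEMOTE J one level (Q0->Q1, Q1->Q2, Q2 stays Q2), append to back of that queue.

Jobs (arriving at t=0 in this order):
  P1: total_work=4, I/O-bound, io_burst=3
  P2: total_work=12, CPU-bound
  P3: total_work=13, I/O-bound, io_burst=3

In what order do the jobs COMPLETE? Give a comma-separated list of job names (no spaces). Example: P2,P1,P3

t=0-3: P1@Q0 runs 3, rem=1, I/O yield, promote→Q0. Q0=[P2,P3,P1] Q1=[] Q2=[]
t=3-6: P2@Q0 runs 3, rem=9, quantum used, demote→Q1. Q0=[P3,P1] Q1=[P2] Q2=[]
t=6-9: P3@Q0 runs 3, rem=10, I/O yield, promote→Q0. Q0=[P1,P3] Q1=[P2] Q2=[]
t=9-10: P1@Q0 runs 1, rem=0, completes. Q0=[P3] Q1=[P2] Q2=[]
t=10-13: P3@Q0 runs 3, rem=7, I/O yield, promote→Q0. Q0=[P3] Q1=[P2] Q2=[]
t=13-16: P3@Q0 runs 3, rem=4, I/O yield, promote→Q0. Q0=[P3] Q1=[P2] Q2=[]
t=16-19: P3@Q0 runs 3, rem=1, I/O yield, promote→Q0. Q0=[P3] Q1=[P2] Q2=[]
t=19-20: P3@Q0 runs 1, rem=0, completes. Q0=[] Q1=[P2] Q2=[]
t=20-25: P2@Q1 runs 5, rem=4, quantum used, demote→Q2. Q0=[] Q1=[] Q2=[P2]
t=25-29: P2@Q2 runs 4, rem=0, completes. Q0=[] Q1=[] Q2=[]

Answer: P1,P3,P2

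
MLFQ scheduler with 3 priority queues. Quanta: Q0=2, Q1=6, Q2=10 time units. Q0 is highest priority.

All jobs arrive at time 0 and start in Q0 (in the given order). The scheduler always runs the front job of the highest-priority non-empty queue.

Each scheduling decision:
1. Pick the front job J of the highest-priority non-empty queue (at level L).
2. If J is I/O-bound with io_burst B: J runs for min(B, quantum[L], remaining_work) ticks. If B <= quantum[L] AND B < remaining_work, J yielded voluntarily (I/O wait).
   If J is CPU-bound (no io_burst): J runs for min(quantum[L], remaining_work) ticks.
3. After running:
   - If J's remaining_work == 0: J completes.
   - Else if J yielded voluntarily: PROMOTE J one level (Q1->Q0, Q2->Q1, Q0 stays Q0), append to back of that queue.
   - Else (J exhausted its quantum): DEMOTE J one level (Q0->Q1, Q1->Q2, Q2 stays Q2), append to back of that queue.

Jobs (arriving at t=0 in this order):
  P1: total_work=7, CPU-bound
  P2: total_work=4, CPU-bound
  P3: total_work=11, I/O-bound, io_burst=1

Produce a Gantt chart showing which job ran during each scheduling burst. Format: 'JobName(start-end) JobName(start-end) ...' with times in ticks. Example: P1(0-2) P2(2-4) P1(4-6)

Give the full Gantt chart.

Answer: P1(0-2) P2(2-4) P3(4-5) P3(5-6) P3(6-7) P3(7-8) P3(8-9) P3(9-10) P3(10-11) P3(11-12) P3(12-13) P3(13-14) P3(14-15) P1(15-20) P2(20-22)

Derivation:
t=0-2: P1@Q0 runs 2, rem=5, quantum used, demote→Q1. Q0=[P2,P3] Q1=[P1] Q2=[]
t=2-4: P2@Q0 runs 2, rem=2, quantum used, demote→Q1. Q0=[P3] Q1=[P1,P2] Q2=[]
t=4-5: P3@Q0 runs 1, rem=10, I/O yield, promote→Q0. Q0=[P3] Q1=[P1,P2] Q2=[]
t=5-6: P3@Q0 runs 1, rem=9, I/O yield, promote→Q0. Q0=[P3] Q1=[P1,P2] Q2=[]
t=6-7: P3@Q0 runs 1, rem=8, I/O yield, promote→Q0. Q0=[P3] Q1=[P1,P2] Q2=[]
t=7-8: P3@Q0 runs 1, rem=7, I/O yield, promote→Q0. Q0=[P3] Q1=[P1,P2] Q2=[]
t=8-9: P3@Q0 runs 1, rem=6, I/O yield, promote→Q0. Q0=[P3] Q1=[P1,P2] Q2=[]
t=9-10: P3@Q0 runs 1, rem=5, I/O yield, promote→Q0. Q0=[P3] Q1=[P1,P2] Q2=[]
t=10-11: P3@Q0 runs 1, rem=4, I/O yield, promote→Q0. Q0=[P3] Q1=[P1,P2] Q2=[]
t=11-12: P3@Q0 runs 1, rem=3, I/O yield, promote→Q0. Q0=[P3] Q1=[P1,P2] Q2=[]
t=12-13: P3@Q0 runs 1, rem=2, I/O yield, promote→Q0. Q0=[P3] Q1=[P1,P2] Q2=[]
t=13-14: P3@Q0 runs 1, rem=1, I/O yield, promote→Q0. Q0=[P3] Q1=[P1,P2] Q2=[]
t=14-15: P3@Q0 runs 1, rem=0, completes. Q0=[] Q1=[P1,P2] Q2=[]
t=15-20: P1@Q1 runs 5, rem=0, completes. Q0=[] Q1=[P2] Q2=[]
t=20-22: P2@Q1 runs 2, rem=0, completes. Q0=[] Q1=[] Q2=[]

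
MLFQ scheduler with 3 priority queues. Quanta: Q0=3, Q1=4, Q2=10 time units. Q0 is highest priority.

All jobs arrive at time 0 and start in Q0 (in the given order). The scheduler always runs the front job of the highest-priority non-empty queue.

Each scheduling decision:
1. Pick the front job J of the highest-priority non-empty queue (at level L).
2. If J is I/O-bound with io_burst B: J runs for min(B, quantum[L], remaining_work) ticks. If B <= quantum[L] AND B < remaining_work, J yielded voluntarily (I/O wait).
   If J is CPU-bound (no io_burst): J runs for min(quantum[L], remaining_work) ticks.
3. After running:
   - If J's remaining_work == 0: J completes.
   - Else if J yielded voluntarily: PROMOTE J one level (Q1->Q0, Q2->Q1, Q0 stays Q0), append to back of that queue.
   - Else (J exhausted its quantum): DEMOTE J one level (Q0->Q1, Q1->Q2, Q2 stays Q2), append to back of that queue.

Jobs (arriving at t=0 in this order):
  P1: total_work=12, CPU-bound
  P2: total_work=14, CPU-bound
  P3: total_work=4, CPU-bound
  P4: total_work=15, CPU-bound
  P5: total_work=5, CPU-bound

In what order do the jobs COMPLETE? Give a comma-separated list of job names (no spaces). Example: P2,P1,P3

t=0-3: P1@Q0 runs 3, rem=9, quantum used, demote→Q1. Q0=[P2,P3,P4,P5] Q1=[P1] Q2=[]
t=3-6: P2@Q0 runs 3, rem=11, quantum used, demote→Q1. Q0=[P3,P4,P5] Q1=[P1,P2] Q2=[]
t=6-9: P3@Q0 runs 3, rem=1, quantum used, demote→Q1. Q0=[P4,P5] Q1=[P1,P2,P3] Q2=[]
t=9-12: P4@Q0 runs 3, rem=12, quantum used, demote→Q1. Q0=[P5] Q1=[P1,P2,P3,P4] Q2=[]
t=12-15: P5@Q0 runs 3, rem=2, quantum used, demote→Q1. Q0=[] Q1=[P1,P2,P3,P4,P5] Q2=[]
t=15-19: P1@Q1 runs 4, rem=5, quantum used, demote→Q2. Q0=[] Q1=[P2,P3,P4,P5] Q2=[P1]
t=19-23: P2@Q1 runs 4, rem=7, quantum used, demote→Q2. Q0=[] Q1=[P3,P4,P5] Q2=[P1,P2]
t=23-24: P3@Q1 runs 1, rem=0, completes. Q0=[] Q1=[P4,P5] Q2=[P1,P2]
t=24-28: P4@Q1 runs 4, rem=8, quantum used, demote→Q2. Q0=[] Q1=[P5] Q2=[P1,P2,P4]
t=28-30: P5@Q1 runs 2, rem=0, completes. Q0=[] Q1=[] Q2=[P1,P2,P4]
t=30-35: P1@Q2 runs 5, rem=0, completes. Q0=[] Q1=[] Q2=[P2,P4]
t=35-42: P2@Q2 runs 7, rem=0, completes. Q0=[] Q1=[] Q2=[P4]
t=42-50: P4@Q2 runs 8, rem=0, completes. Q0=[] Q1=[] Q2=[]

Answer: P3,P5,P1,P2,P4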